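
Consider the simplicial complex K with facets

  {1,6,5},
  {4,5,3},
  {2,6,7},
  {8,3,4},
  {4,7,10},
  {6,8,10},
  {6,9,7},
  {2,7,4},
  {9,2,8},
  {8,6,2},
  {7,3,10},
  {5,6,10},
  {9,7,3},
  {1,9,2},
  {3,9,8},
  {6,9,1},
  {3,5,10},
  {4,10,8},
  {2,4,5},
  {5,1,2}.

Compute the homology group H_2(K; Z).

H_2 ≅ 0.

Order the vertices as 1 < 2 < 3 < 4 < 5 < 6 < 7 < 8 < 9 < 10. Listing each simplex with vertices in this order, K has dimension 2 with simplices:

  0-simplices (10): [1], [2], [3], [4], [5], [6], [7], [8], [9], [10]
  1-simplices (30): (30 of them)
  2-simplices (20): (20 of them)

Hence C_0 ≅ Z^10, C_1 ≅ Z^30, C_2 ≅ Z^20.

The boundary map ∂_1: C_1 → C_0 maps an edge to its endpoints' difference, ∂[p,q] = q − p. For instance
  ∂[7,9] = [9] − [7].
The 10×30 boundary matrix has rank 9 and Smith normal form diag(1,1,1,1,1,1,1,1,1).

The boundary map ∂_2: C_2 → C_1 sends each 2-simplex [p,q,r] to [q,r] − [p,r] + [p,q]. For instance
  ∂[4,8,10] = [8,10] − [4,10] + [4,8],
  ∂[3,8,9] = [8,9] − [3,9] + [3,8].
As a 30×20 matrix over Z this has rank 20, with invariant factors (1,1,1,1,1,1,1,1,1,1,1,1,1,1,1,1,1,1,1,2).

Reading off H_k = ker ∂_k / im ∂_{k+1}:

  H_2: rank ker ∂_2 − rank ∂_3 = (20 − 20) − 0 = 0, and there is no ∂_3, so H_2 ≅ 0.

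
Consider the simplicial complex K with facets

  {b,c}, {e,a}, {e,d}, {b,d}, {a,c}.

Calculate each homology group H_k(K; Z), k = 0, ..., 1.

Order the vertices as a < b < c < d < e. Listing each simplex with vertices in this order, K has dimension 1 with simplices:

  0-simplices (5): a, b, c, d, e
  1-simplices (5): ac, ae, bc, bd, de

giving chain groups C_0 ≅ Z^5, C_1 ≅ Z^5.

Boundary ∂_1: C_1 → C_0 maps an edge to its endpoints' difference, ∂[p,q] = q − p.
This gives a 5×5 integer matrix of rank 4; reducing to Smith normal form yields diagonal entries (1,1,1,1).

From H_k ≅ ker(∂_k) / im(∂_{k+1}) we obtain:

  H_0: rank C_0 − rank ∂_1 = 5 − 4 = 1, and the invariant factors of ∂_1 are all 1, so H_0 = Z.
  H_1: rank ker ∂_1 − rank ∂_2 = (5 − 4) − 0 = 1, and there is no ∂_2, so H_1 = Z.

H_0 ≅ Z,  H_1 ≅ Z.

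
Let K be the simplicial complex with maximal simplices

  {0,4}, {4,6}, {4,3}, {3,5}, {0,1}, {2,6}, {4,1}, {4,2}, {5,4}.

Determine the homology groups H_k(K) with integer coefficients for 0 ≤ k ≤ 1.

H_0 = Z,  H_1 = Z^3.

K has 7 vertices, 9 edges.
rank ∂_0 = 0, rank ∂_1 = 6 ⇒ b_0 = 7 − 0 − 6 = 1; all invariant factors of ∂_1 are 1 so no torsion. So H_0 = Z.
rank ∂_1 = 6, rank ∂_2 = 0 ⇒ b_1 = 9 − 6 − 0 = 3. So H_1 = Z^3.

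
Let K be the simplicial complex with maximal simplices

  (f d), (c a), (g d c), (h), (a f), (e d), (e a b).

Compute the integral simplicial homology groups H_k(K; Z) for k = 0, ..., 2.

H_0 ≅ Z^2,  H_1 ≅ Z^2,  H_2 = 0.

We work with the vertex ordering a < b < c < d < e < f < g < h. The simplices of K, each written with vertices in increasing order, are:

  0-simplices (8): a, b, c, d, e, f, g, h
  1-simplices (10): ab, ac, ae, af, be, cd, cg, de, df, dg
  2-simplices (2): abe, cdg

Hence C_0 ≅ Z^8, C_1 ≅ Z^10, C_2 ≅ Z^2.

Boundary ∂_1: C_1 → C_0 is given by ∂[p,q] = [q] − [p]. For instance
  ∂cg = g − c.
The 8×10 boundary matrix has rank 6 and Smith normal form diag(1,1,1,1,1,1).

The boundary map ∂_2: C_2 → C_1 sends each 2-simplex [p,q,r] to [q,r] − [p,r] + [p,q]. For instance
  ∂abe = be − ae + ab,
  ∂cdg = dg − cg + cd.
The resulting 10×2 matrix has rank 2, and its Smith normal form has invariant factors (1,1).

Reading off H_k = ker ∂_k / im ∂_{k+1}:

  H_0: rank C_0 − rank ∂_1 = 8 − 6 = 2, and the invariant factors of ∂_1 are all 1, so H_0 ≅ Z^2.
  H_1: rank ker ∂_1 − rank ∂_2 = (10 − 6) − 2 = 2, and the invariant factors of ∂_2 are all 1, so H_1 ≅ Z^2.
  H_2: rank ker ∂_2 − rank ∂_3 = (2 − 2) − 0 = 0, and there is no ∂_3, so H_2 ≅ 0.

As a check, the Euler characteristic is 8 − 10 + 2 = 0, which agrees with 2 − 2 + 0 = 0.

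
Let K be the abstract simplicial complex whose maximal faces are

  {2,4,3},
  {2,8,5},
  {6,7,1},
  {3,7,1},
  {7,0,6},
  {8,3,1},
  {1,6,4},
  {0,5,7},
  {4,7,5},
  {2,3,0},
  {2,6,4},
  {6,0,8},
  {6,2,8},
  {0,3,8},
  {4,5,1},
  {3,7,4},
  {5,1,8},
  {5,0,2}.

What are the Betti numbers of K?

b_0 = 1, b_1 = 1, b_2 = 0.

We work with the vertex ordering 0 < 1 < 2 < 3 < 4 < 5 < 6 < 7 < 8. The simplices of K, each written with vertices in increasing order, are:

  0-simplices (9): [0], [1], [2], [3], [4], [5], [6], [7], [8]
  1-simplices (27): (27 of them)
  2-simplices (18): [0,2,3], [0,2,5], [0,3,8], [0,5,7], [0,6,7], [0,6,8], [1,3,7], [1,3,8], [1,4,5], [1,4,6], [1,5,8], [1,6,7], [2,3,4], [2,4,6], [2,5,8], [2,6,8], [3,4,7], [4,5,7]

so the chain groups are C_0 ≅ Z^9, C_1 ≅ Z^27, C_2 ≅ Z^18.

∂_1: C_1 → C_0 sends each edge [p,q] (with p < q) to q − p.
This gives a 9×27 integer matrix of rank 8; reducing to Smith normal form yields diagonal entries (1,1,1,1,1,1,1,1).

The boundary map ∂_2: C_2 → C_1 sends each 2-simplex [p,q,r] to [q,r] − [p,r] + [p,q]. For instance
  ∂[2,3,4] = [3,4] − [2,4] + [2,3],
  ∂[0,3,8] = [3,8] − [0,8] + [0,3].
As a 27×18 matrix over Z this has rank 18, with invariant factors (1,1,1,1,1,1,1,1,1,1,1,1,1,1,1,1,1,2).

Computing H_k = (kernel of ∂_k) / (image of ∂_{k+1}):

  H_0: rank C_0 − rank ∂_1 = 9 − 8 = 1, and the invariant factors of ∂_1 are all 1, so H_0 ≅ Z.
  H_1: rank ker ∂_1 − rank ∂_2 = (27 − 8) − 18 = 1, and ∂_2 has invariant factor 2 > 1, so H_1 ≅ Z ⊕ Z/2Z.
  H_2: rank ker ∂_2 − rank ∂_3 = (18 − 18) − 0 = 0, and there is no ∂_3, so H_2 ≅ 0.

As a check, the Euler characteristic is 9 − 27 + 18 = 0, which agrees with 1 − 1 + 0 = 0.

Hence the Betti numbers are b_0 = 1, b_1 = 1, b_2 = 0.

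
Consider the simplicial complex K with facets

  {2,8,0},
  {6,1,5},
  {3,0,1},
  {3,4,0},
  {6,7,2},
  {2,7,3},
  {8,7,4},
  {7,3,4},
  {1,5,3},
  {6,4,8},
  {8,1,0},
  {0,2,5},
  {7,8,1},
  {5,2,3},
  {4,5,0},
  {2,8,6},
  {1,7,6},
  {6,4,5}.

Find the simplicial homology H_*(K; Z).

Order the vertices as 0 < 1 < 2 < 3 < 4 < 5 < 6 < 7 < 8. Listing each simplex with vertices in this order, K has dimension 2 with simplices:

  0-simplices (9): [0], [1], [2], [3], [4], [5], [6], [7], [8]
  1-simplices (27): (27 of them)
  2-simplices (18): [0,1,3], [0,1,8], [0,2,5], [0,2,8], [0,3,4], [0,4,5], [1,3,5], [1,5,6], [1,6,7], [1,7,8], [2,3,5], [2,3,7], [2,6,7], [2,6,8], [3,4,7], [4,5,6], [4,6,8], [4,7,8]

so the chain groups are C_0 ≅ Z^9, C_1 ≅ Z^27, C_2 ≅ Z^18.

The boundary map ∂_1: C_1 → C_0 sends each edge [p,q] (with p < q) to q − p.
The 9×27 boundary matrix has rank 8 and Smith normal form diag(1,1,1,1,1,1,1,1).

∂_2: C_2 → C_1 sends each 2-simplex [p,q,r] to [q,r] − [p,r] + [p,q]. For instance
  ∂[1,7,8] = [7,8] − [1,8] + [1,7],
  ∂[2,6,8] = [6,8] − [2,8] + [2,6].
As a 27×18 matrix over Z this has rank 18, with invariant factors (1,1,1,1,1,1,1,1,1,1,1,1,1,1,1,1,1,2).

Reading off H_k = ker ∂_k / im ∂_{k+1}:

  H_0: rank C_0 − rank ∂_1 = 9 − 8 = 1, and the invariant factors of ∂_1 are all 1, so H_0 = Z.
  H_1: rank ker ∂_1 − rank ∂_2 = (27 − 8) − 18 = 1, and ∂_2 has invariant factor 2 > 1, so H_1 = Z ⊕ Z/2Z.
  H_2: rank ker ∂_2 − rank ∂_3 = (18 − 18) − 0 = 0, and there is no ∂_3, so H_2 = 0.

As a check, the Euler characteristic is 9 − 27 + 18 = 0, which agrees with 1 − 1 + 0 = 0.

H_0 = Z,  H_1 = Z ⊕ Z/2Z,  H_2 = 0.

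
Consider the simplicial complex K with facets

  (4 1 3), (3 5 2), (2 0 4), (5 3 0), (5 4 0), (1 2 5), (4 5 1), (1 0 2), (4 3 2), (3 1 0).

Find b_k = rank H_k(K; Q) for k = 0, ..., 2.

b_0 = 1, b_1 = 0, b_2 = 0.

Fix the vertex order 0 < 1 < 2 < 3 < 4 < 5 and write every simplex with vertices in increasing order. Then dim K = 2 and the simplices of K are:

  0-simplices (6): [0], [1], [2], [3], [4], [5]
  1-simplices (15): [0,1], [0,2], [0,3], [0,4], [0,5], [1,2], [1,3], [1,4], [1,5], [2,3], [2,4], [2,5], [3,4], [3,5], [4,5]
  2-simplices (10): [0,1,2], [0,1,3], [0,2,4], [0,3,5], [0,4,5], [1,2,5], [1,3,4], [1,4,5], [2,3,4], [2,3,5]

giving chain groups C_0 ≅ Z^6, C_1 ≅ Z^15, C_2 ≅ Z^10.

Boundary ∂_1: C_1 → C_0 is given by ∂[p,q] = [q] − [p]. For instance
  ∂[0,5] = [5] − [0].
The 6×15 boundary matrix has rank 5 and Smith normal form diag(1,1,1,1,1).

∂_2: C_2 → C_1 acts by ∂[p,q,r] = [q,r] − [p,r] + [p,q]. For instance
  ∂[0,2,4] = [2,4] − [0,4] + [0,2],
  ∂[1,3,4] = [3,4] − [1,4] + [1,3].
This gives a 15×10 integer matrix of rank 10; reducing to Smith normal form yields diagonal entries (1,1,1,1,1,1,1,1,1,2).

Reading off H_k = ker ∂_k / im ∂_{k+1}:

  H_0: rank C_0 − rank ∂_1 = 6 − 5 = 1, and the invariant factors of ∂_1 are all 1, so H_0 ≅ Z.
  H_1: rank ker ∂_1 − rank ∂_2 = (15 − 5) − 10 = 0, and ∂_2 has invariant factor 2 > 1, so H_1 ≅ Z/2Z.
  H_2: rank ker ∂_2 − rank ∂_3 = (10 − 10) − 0 = 0, and there is no ∂_3, so H_2 ≅ 0.

(K is a triangulation of the real projective plane RP^2.)

Hence the Betti numbers are b_0 = 1, b_1 = 0, b_2 = 0.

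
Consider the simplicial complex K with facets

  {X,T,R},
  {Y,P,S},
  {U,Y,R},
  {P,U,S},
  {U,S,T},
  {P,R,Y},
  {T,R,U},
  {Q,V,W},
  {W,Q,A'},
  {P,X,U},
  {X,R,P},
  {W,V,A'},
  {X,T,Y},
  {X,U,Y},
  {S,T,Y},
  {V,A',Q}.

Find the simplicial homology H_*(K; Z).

H_0 = Z^2,  H_1 = Z/2,  H_2 = Z.

Order the vertices as P < Q < R < S < T < U < V < W < X < Y < A'. Listing each simplex with vertices in this order, K has dimension 2 with simplices:

  0-simplices (11): [P], [Q], [R], [S], [T], [U], [V], [W], [X], [Y], [A']
  1-simplices (24): (24 of them)
  2-simplices (16): [P,R,X], [P,R,Y], [P,S,U], [P,S,Y], [P,U,X], [Q,V,W], [Q,V,A'], [Q,W,A'], [R,T,U], [R,T,X], [R,U,Y], [S,T,U], [S,T,Y], [T,X,Y], [U,X,Y], [V,W,A']

so the chain groups are C_0 ≅ Z^11, C_1 ≅ Z^24, C_2 ≅ Z^16.

Boundary ∂_1: C_1 → C_0 is given by ∂[p,q] = [q] − [p]. For instance
  ∂[Q,A'] = [A'] − [Q].
As a 11×24 matrix over Z this has rank 9, with invariant factors (1,1,1,1,1,1,1,1,1).

∂_2: C_2 → C_1 maps a triangle to the signed sum of its edges. For instance
  ∂[S,T,Y] = [T,Y] − [S,Y] + [S,T],
  ∂[Q,W,A'] = [W,A'] − [Q,A'] + [Q,W].
This gives a 24×16 integer matrix of rank 15; reducing to Smith normal form yields diagonal entries (1,1,1,1,1,1,1,1,1,1,1,1,1,1,2).

Now H_k = ker ∂_k / im ∂_{k+1}, so:

  H_0: rank C_0 − rank ∂_1 = 11 − 9 = 2, and the invariant factors of ∂_1 are all 1, so H_0 = Z^2.
  H_1: rank ker ∂_1 − rank ∂_2 = (24 − 9) − 15 = 0, and ∂_2 has invariant factor 2 > 1, so H_1 = Z/2.
  H_2: rank ker ∂_2 − rank ∂_3 = (16 − 15) − 0 = 1, and there is no ∂_3, so H_2 = Z.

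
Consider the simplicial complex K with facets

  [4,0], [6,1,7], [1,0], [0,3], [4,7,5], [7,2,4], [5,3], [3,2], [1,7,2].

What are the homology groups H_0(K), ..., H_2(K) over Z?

We work with the vertex ordering 0 < 1 < 2 < 3 < 4 < 5 < 6 < 7. The simplices of K, each written with vertices in increasing order, are:

  0-simplices (8): [0], [1], [2], [3], [4], [5], [6], [7]
  1-simplices (14): [0,1], [0,3], [0,4], [1,2], [1,6], [1,7], [2,3], [2,4], [2,7], [3,5], [4,5], [4,7], [5,7], [6,7]
  2-simplices (4): [1,2,7], [1,6,7], [2,4,7], [4,5,7]

giving chain groups C_0 ≅ Z^8, C_1 ≅ Z^14, C_2 ≅ Z^4.

The boundary map ∂_1: C_1 → C_0 maps an edge to its endpoints' difference, ∂[p,q] = q − p. For instance
  ∂[0,4] = [4] − [0].
The resulting 8×14 matrix has rank 7, and its Smith normal form has invariant factors (1,1,1,1,1,1,1).

The boundary map ∂_2: C_2 → C_1 sends each 2-simplex [p,q,r] to [q,r] − [p,r] + [p,q]. For instance
  ∂[4,5,7] = [5,7] − [4,7] + [4,5],
  ∂[1,2,7] = [2,7] − [1,7] + [1,2].
The 14×4 boundary matrix has rank 4 and Smith normal form diag(1,1,1,1).

Computing H_k = (kernel of ∂_k) / (image of ∂_{k+1}):

  H_0: rank C_0 − rank ∂_1 = 8 − 7 = 1, and the invariant factors of ∂_1 are all 1, so H_0 = Z.
  H_1: rank ker ∂_1 − rank ∂_2 = (14 − 7) − 4 = 3, and the invariant factors of ∂_2 are all 1, so H_1 = Z^3.
  H_2: rank ker ∂_2 − rank ∂_3 = (4 − 4) − 0 = 0, and there is no ∂_3, so H_2 = 0.

H_0 = Z,  H_1 = Z^3,  H_2 = 0.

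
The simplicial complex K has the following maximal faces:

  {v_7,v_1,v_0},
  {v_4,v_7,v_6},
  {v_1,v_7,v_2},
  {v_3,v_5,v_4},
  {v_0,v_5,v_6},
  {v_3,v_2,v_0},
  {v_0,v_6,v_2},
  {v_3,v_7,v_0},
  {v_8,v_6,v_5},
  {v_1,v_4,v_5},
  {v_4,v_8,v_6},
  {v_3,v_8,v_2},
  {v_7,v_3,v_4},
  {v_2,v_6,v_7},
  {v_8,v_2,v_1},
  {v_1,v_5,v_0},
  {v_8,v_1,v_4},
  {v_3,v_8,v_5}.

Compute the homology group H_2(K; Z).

H_2 ≅ 0.

Order the vertices as v_0 < v_1 < v_2 < v_3 < v_4 < v_5 < v_6 < v_7 < v_8. Listing each simplex with vertices in this order, K has dimension 2 with simplices:

  0-simplices (9): [v_0], [v_1], [v_2], [v_3], [v_4], [v_5], [v_6], [v_7], [v_8]
  1-simplices (27): (27 of them)
  2-simplices (18): (18 of them)

giving chain groups C_0 ≅ Z^9, C_1 ≅ Z^27, C_2 ≅ Z^18.

∂_1: C_1 → C_0 sends each edge [p,q] (with p < q) to q − p.
This gives a 9×27 integer matrix of rank 8; reducing to Smith normal form yields diagonal entries (1,1,1,1,1,1,1,1).

∂_2: C_2 → C_1 acts by ∂[p,q,r] = [q,r] − [p,r] + [p,q]. For instance
  ∂[v_0,v_3,v_7] = [v_3,v_7] − [v_0,v_7] + [v_0,v_3],
  ∂[v_3,v_4,v_5] = [v_4,v_5] − [v_3,v_5] + [v_3,v_4].
As a 27×18 matrix over Z this has rank 18, with invariant factors (1,1,1,1,1,1,1,1,1,1,1,1,1,1,1,1,1,2).

Computing H_k = (kernel of ∂_k) / (image of ∂_{k+1}):

  H_2: rank ker ∂_2 − rank ∂_3 = (18 − 18) − 0 = 0, and there is no ∂_3, so H_2 ≅ 0.

(K is a triangulation of the Klein bottle.)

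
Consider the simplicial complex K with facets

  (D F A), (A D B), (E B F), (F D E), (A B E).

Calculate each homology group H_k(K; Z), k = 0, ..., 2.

K has 5 vertices, 10 edges, 5 triangles.
rank ∂_0 = 0, rank ∂_1 = 4 ⇒ b_0 = 5 − 0 − 4 = 1; all invariant factors of ∂_1 are 1 so no torsion. So H_0 = Z.
rank ∂_1 = 4, rank ∂_2 = 5 ⇒ b_1 = 10 − 4 − 5 = 1; all invariant factors of ∂_2 are 1 so no torsion. So H_1 = Z.
rank ∂_2 = 5, rank ∂_3 = 0 ⇒ b_2 = 5 − 5 − 0 = 0. So H_2 = 0.

H_0 = Z,  H_1 = Z,  H_2 = 0.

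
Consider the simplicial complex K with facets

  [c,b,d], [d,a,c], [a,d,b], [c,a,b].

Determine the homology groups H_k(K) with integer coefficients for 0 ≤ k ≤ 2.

Take the total order a < b < c < d on the vertex set. Then K (dimension 2) consists of the simplices:

  0-simplices (4): a, b, c, d
  1-simplices (6): ab, ac, ad, bc, bd, cd
  2-simplices (4): abc, abd, acd, bcd

so the chain groups are C_0 ≅ Z^4, C_1 ≅ Z^6, C_2 ≅ Z^4.

The boundary map ∂_1: C_1 → C_0 maps an edge to its endpoints' difference, ∂[p,q] = q − p. For instance
  ∂cd = d − c.
The resulting 4×6 matrix has rank 3, and its Smith normal form has invariant factors (1,1,1).

∂_2: C_2 → C_1 acts by ∂[p,q,r] = [q,r] − [p,r] + [p,q]. For instance
  ∂abd = bd − ad + ab,
  ∂acd = cd − ad + ac.
This gives a 6×4 integer matrix of rank 3; reducing to Smith normal form yields diagonal entries (1,1,1).

From H_k ≅ ker(∂_k) / im(∂_{k+1}) we obtain:

  H_0: rank C_0 − rank ∂_1 = 4 − 3 = 1, and the invariant factors of ∂_1 are all 1, so H_0 ≅ Z.
  H_1: rank ker ∂_1 − rank ∂_2 = (6 − 3) − 3 = 0, and the invariant factors of ∂_2 are all 1, so H_1 ≅ 0.
  H_2: rank ker ∂_2 − rank ∂_3 = (4 − 3) − 0 = 1, and there is no ∂_3, so H_2 ≅ Z.

As a check, the Euler characteristic is 4 − 6 + 4 = 2, which agrees with 1 − 0 + 1 = 2.

H_0 = Z,  H_1 = 0,  H_2 = Z.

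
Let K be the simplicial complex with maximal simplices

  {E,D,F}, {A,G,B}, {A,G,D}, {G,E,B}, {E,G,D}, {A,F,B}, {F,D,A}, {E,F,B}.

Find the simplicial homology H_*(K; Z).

H_0 = Z,  H_1 = 0,  H_2 = Z.

Fix the vertex order A < B < D < E < F < G and write every simplex with vertices in increasing order. Then dim K = 2 and the simplices of K are:

  0-simplices (6): A, B, D, E, F, G
  1-simplices (12): AB, AD, AF, AG, BE, BF, BG, DE, DF, DG, EF, EG
  2-simplices (8): ABF, ABG, ADF, ADG, BEF, BEG, DEF, DEG

so the chain groups are C_0 ≅ Z^6, C_1 ≅ Z^12, C_2 ≅ Z^8.

Boundary ∂_1: C_1 → C_0 sends each edge [p,q] (with p < q) to q − p. For instance
  ∂BG = G − B.
As a 6×12 matrix over Z this has rank 5, with invariant factors (1,1,1,1,1).

The boundary map ∂_2: C_2 → C_1 maps a triangle to the signed sum of its edges. For instance
  ∂DEF = EF − DF + DE,
  ∂ABG = BG − AG + AB.
The resulting 12×8 matrix has rank 7, and its Smith normal form has invariant factors (1,1,1,1,1,1,1).

From H_k ≅ ker(∂_k) / im(∂_{k+1}) we obtain:

  H_0: rank C_0 − rank ∂_1 = 6 − 5 = 1, and the invariant factors of ∂_1 are all 1, so H_0 = Z.
  H_1: rank ker ∂_1 − rank ∂_2 = (12 − 5) − 7 = 0, and the invariant factors of ∂_2 are all 1, so H_1 = 0.
  H_2: rank ker ∂_2 − rank ∂_3 = (8 − 7) − 0 = 1, and there is no ∂_3, so H_2 = Z.

As a check, the Euler characteristic is 6 − 12 + 8 = 2, which agrees with 1 − 0 + 1 = 2.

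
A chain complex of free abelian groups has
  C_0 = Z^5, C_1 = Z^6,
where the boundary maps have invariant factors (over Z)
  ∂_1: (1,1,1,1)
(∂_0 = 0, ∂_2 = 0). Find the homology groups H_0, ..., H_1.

H_0: b_0 = 5 − 0 − 4 = 1; torsion from ∂_1 factors > 1: none. So H_0 = Z.
H_1: b_1 = 6 − 4 − 0 = 2; torsion from ∂_2 factors > 1: none. So H_1 = Z^2.

H_0 = Z,  H_1 = Z^2.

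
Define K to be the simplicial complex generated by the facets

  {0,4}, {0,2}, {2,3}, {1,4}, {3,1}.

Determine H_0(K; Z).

H_0 = Z.

K has 5 vertices, 5 edges.
rank ∂_0 = 0, rank ∂_1 = 4 ⇒ b_0 = 5 − 0 − 4 = 1; all invariant factors of ∂_1 are 1 so no torsion. So H_0 ≅ Z.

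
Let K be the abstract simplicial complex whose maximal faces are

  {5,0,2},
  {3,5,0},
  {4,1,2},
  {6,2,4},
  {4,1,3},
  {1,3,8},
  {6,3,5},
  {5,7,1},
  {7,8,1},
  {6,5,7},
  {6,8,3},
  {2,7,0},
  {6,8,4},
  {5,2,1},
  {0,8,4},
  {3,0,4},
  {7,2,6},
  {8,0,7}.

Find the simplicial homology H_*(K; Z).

Take the total order 0 < 1 < 2 < 3 < 4 < 5 < 6 < 7 < 8 on the vertex set. Then K (dimension 2) consists of the simplices:

  0-simplices (9): [0], [1], [2], [3], [4], [5], [6], [7], [8]
  1-simplices (27): (27 of them)
  2-simplices (18): [0,2,5], [0,2,7], [0,3,4], [0,3,5], [0,4,8], [0,7,8], [1,2,4], [1,2,5], [1,3,4], [1,3,8], [1,5,7], [1,7,8], [2,4,6], [2,6,7], [3,5,6], [3,6,8], [4,6,8], [5,6,7]

Hence C_0 ≅ Z^9, C_1 ≅ Z^27, C_2 ≅ Z^18.

∂_1: C_1 → C_0 is given by ∂[p,q] = [q] − [p]. For instance
  ∂[7,8] = [8] − [7].
This gives a 9×27 integer matrix of rank 8; reducing to Smith normal form yields diagonal entries (1,1,1,1,1,1,1,1).

Boundary ∂_2: C_2 → C_1 maps a triangle to the signed sum of its edges. For instance
  ∂[0,2,7] = [2,7] − [0,7] + [0,2],
  ∂[2,6,7] = [6,7] − [2,7] + [2,6].
The resulting 27×18 matrix has rank 18, and its Smith normal form has invariant factors (1,1,1,1,1,1,1,1,1,1,1,1,1,1,1,1,1,2).

Computing H_k = (kernel of ∂_k) / (image of ∂_{k+1}):

  H_0: rank C_0 − rank ∂_1 = 9 − 8 = 1, and the invariant factors of ∂_1 are all 1, so H_0 = Z.
  H_1: rank ker ∂_1 − rank ∂_2 = (27 − 8) − 18 = 1, and ∂_2 has invariant factor 2 > 1, so H_1 = Z ⊕ Z/2.
  H_2: rank ker ∂_2 − rank ∂_3 = (18 − 18) − 0 = 0, and there is no ∂_3, so H_2 = 0.

H_0 ≅ Z,  H_1 ≅ Z ⊕ Z/2,  H_2 = 0.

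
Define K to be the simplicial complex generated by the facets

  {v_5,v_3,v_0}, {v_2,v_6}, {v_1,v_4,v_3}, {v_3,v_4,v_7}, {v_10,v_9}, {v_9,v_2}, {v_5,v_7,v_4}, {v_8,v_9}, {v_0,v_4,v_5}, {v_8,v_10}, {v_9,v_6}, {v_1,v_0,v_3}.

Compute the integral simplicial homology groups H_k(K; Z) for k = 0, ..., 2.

Order the vertices as v_0 < v_1 < v_2 < v_3 < v_4 < v_5 < v_6 < v_7 < v_8 < v_9 < v_10. Listing each simplex with vertices in this order, K has dimension 2 with simplices:

  0-simplices (11): [v_0], [v_1], [v_2], [v_3], [v_4], [v_5], [v_6], [v_7], [v_8], [v_9], [v_10]
  1-simplices (18): (18 of them)
  2-simplices (6): [v_0,v_1,v_3], [v_0,v_3,v_5], [v_0,v_4,v_5], [v_1,v_3,v_4], [v_3,v_4,v_7], [v_4,v_5,v_7]

so the chain groups are C_0 ≅ Z^11, C_1 ≅ Z^18, C_2 ≅ Z^6.

∂_1: C_1 → C_0 is given by ∂[p,q] = [q] − [p].
The resulting 11×18 matrix has rank 9, and its Smith normal form has invariant factors (1,1,1,1,1,1,1,1,1).

∂_2: C_2 → C_1 acts by ∂[p,q,r] = [q,r] − [p,r] + [p,q]. For instance
  ∂[v_0,v_3,v_5] = [v_3,v_5] − [v_0,v_5] + [v_0,v_3],
  ∂[v_0,v_1,v_3] = [v_1,v_3] − [v_0,v_3] + [v_0,v_1].
The resulting 18×6 matrix has rank 6, and its Smith normal form has invariant factors (1,1,1,1,1,1).

From H_k ≅ ker(∂_k) / im(∂_{k+1}) we obtain:

  H_0: rank C_0 − rank ∂_1 = 11 − 9 = 2, and the invariant factors of ∂_1 are all 1, so H_0 = Z^2.
  H_1: rank ker ∂_1 − rank ∂_2 = (18 − 9) − 6 = 3, and the invariant factors of ∂_2 are all 1, so H_1 = Z^3.
  H_2: rank ker ∂_2 − rank ∂_3 = (6 − 6) − 0 = 0, and there is no ∂_3, so H_2 = 0.

As a check, the Euler characteristic is 11 − 18 + 6 = -1, which agrees with 2 − 3 + 0 = -1.

H_0 ≅ Z^2,  H_1 ≅ Z^3,  H_2 = 0.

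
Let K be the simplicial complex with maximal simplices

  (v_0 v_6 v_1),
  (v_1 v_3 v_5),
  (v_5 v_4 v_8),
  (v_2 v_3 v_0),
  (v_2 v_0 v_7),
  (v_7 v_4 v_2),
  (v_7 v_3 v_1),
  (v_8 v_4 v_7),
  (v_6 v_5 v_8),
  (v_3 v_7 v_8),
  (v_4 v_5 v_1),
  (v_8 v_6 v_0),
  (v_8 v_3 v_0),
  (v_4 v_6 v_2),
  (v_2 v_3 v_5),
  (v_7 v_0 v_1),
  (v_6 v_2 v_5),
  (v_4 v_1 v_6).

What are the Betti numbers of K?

Take the total order v_0 < v_1 < v_2 < v_3 < v_4 < v_5 < v_6 < v_7 < v_8 on the vertex set. Then K (dimension 2) consists of the simplices:

  0-simplices (9): [v_0], [v_1], [v_2], [v_3], [v_4], [v_5], [v_6], [v_7], [v_8]
  1-simplices (27): (27 of them)
  2-simplices (18): (18 of them)

Hence C_0 ≅ Z^9, C_1 ≅ Z^27, C_2 ≅ Z^18.

∂_1: C_1 → C_0 maps an edge to its endpoints' difference, ∂[p,q] = q − p.
The 9×27 boundary matrix has rank 8 and Smith normal form diag(1,1,1,1,1,1,1,1).

∂_2: C_2 → C_1 sends each 2-simplex [p,q,r] to [q,r] − [p,r] + [p,q]. For instance
  ∂[v_0,v_2,v_7] = [v_2,v_7] − [v_0,v_7] + [v_0,v_2],
  ∂[v_0,v_1,v_7] = [v_1,v_7] − [v_0,v_7] + [v_0,v_1].
The resulting 27×18 matrix has rank 18, and its Smith normal form has invariant factors (1,1,1,1,1,1,1,1,1,1,1,1,1,1,1,1,1,2).

From H_k ≅ ker(∂_k) / im(∂_{k+1}) we obtain:

  H_0: rank C_0 − rank ∂_1 = 9 − 8 = 1, and the invariant factors of ∂_1 are all 1, so H_0 ≅ Z.
  H_1: rank ker ∂_1 − rank ∂_2 = (27 − 8) − 18 = 1, and ∂_2 has invariant factor 2 > 1, so H_1 ≅ Z × Z/2.
  H_2: rank ker ∂_2 − rank ∂_3 = (18 − 18) − 0 = 0, and there is no ∂_3, so H_2 ≅ 0.

Hence the Betti numbers are b_0 = 1, b_1 = 1, b_2 = 0.

b_0 = 1, b_1 = 1, b_2 = 0.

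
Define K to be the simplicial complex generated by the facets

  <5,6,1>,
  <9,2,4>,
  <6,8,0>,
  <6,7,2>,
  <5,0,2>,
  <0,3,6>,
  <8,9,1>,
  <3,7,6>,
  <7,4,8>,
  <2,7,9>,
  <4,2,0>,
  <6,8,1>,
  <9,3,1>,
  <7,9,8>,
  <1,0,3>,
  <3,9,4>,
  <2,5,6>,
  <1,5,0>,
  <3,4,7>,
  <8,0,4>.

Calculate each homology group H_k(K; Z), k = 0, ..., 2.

K has 10 vertices, 30 edges, 20 triangles.
rank ∂_0 = 0, rank ∂_1 = 9 ⇒ b_0 = 10 − 0 − 9 = 1; all invariant factors of ∂_1 are 1 so no torsion. So H_0 = Z.
rank ∂_1 = 9, rank ∂_2 = 20 ⇒ b_1 = 30 − 9 − 20 = 1; ∂_2 has invariant factor(s) [2] giving torsion. So H_1 = Z ⊕ Z/2.
rank ∂_2 = 20, rank ∂_3 = 0 ⇒ b_2 = 20 − 20 − 0 = 0. So H_2 = 0.

H_0 ≅ Z,  H_1 ≅ Z ⊕ Z/2,  H_2 = 0.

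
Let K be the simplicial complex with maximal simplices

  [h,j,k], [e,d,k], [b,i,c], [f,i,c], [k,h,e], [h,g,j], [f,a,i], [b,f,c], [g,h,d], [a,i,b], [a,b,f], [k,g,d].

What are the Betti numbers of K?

b_0 = 2, b_1 = 1, b_2 = 1.

Fix the vertex order a < b < c < d < e < f < g < h < i < j < k and write every simplex with vertices in increasing order. Then dim K = 2 and the simplices of K are:

  0-simplices (11): a, b, c, d, e, f, g, h, i, j, k
  1-simplices (21): ab, af, ai, bc, bf, bi, cf, ci, de, dg, dh, dk, eh, ek, fi, gh, gj, gk, hj, hk, jk
  2-simplices (12): abf, abi, afi, bcf, bci, cfi, dek, dgh, dgk, ehk, ghj, hjk

giving chain groups C_0 ≅ Z^11, C_1 ≅ Z^21, C_2 ≅ Z^12.

∂_1: C_1 → C_0 is given by ∂[p,q] = [q] − [p].
The resulting 11×21 matrix has rank 9, and its Smith normal form has invariant factors (1,1,1,1,1,1,1,1,1).

∂_2: C_2 → C_1 sends each 2-simplex [p,q,r] to [q,r] − [p,r] + [p,q]. For instance
  ∂dgk = gk − dk + dg,
  ∂ehk = hk − ek + eh.
The resulting 21×12 matrix has rank 11, and its Smith normal form has invariant factors (1,1,1,1,1,1,1,1,1,1,1).

Computing H_k = (kernel of ∂_k) / (image of ∂_{k+1}):

  H_0: rank C_0 − rank ∂_1 = 11 − 9 = 2, and the invariant factors of ∂_1 are all 1, so H_0 = Z^2.
  H_1: rank ker ∂_1 − rank ∂_2 = (21 − 9) − 11 = 1, and the invariant factors of ∂_2 are all 1, so H_1 = Z.
  H_2: rank ker ∂_2 − rank ∂_3 = (12 − 11) − 0 = 1, and there is no ∂_3, so H_2 = Z.

Hence the Betti numbers are b_0 = 2, b_1 = 1, b_2 = 1.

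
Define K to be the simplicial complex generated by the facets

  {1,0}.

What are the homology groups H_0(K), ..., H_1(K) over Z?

We work with the vertex ordering 0 < 1. The simplices of K, each written with vertices in increasing order, are:

  0-simplices (2): [0], [1]
  1-simplices (1): [0,1]

Hence C_0 ≅ Z^2, C_1 ≅ Z^1.

∂_1: C_1 → C_0 sends each edge [p,q] (with p < q) to q − p. For instance
  ∂[0,1] = [1] − [0].
The 2×1 boundary matrix has rank 1 and Smith normal form diag(1).

From H_k ≅ ker(∂_k) / im(∂_{k+1}) we obtain:

  H_0: rank C_0 − rank ∂_1 = 2 − 1 = 1, and the invariant factors of ∂_1 are all 1, so H_0 = Z.
  H_1: rank ker ∂_1 − rank ∂_2 = (1 − 1) − 0 = 0, and there is no ∂_2, so H_1 = 0.

As a check, the Euler characteristic is 2 − 1 = 1, which agrees with 1 − 0 = 1.

H_0 ≅ Z,  H_1 = 0.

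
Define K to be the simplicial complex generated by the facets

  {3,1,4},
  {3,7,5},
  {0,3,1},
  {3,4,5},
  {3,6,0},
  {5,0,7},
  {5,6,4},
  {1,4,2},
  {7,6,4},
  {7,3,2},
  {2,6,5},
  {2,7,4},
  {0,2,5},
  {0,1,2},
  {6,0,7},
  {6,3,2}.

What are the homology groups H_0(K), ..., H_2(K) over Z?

H_0 = Z,  H_1 = Z^2,  H_2 = Z.

Fix the vertex order 0 < 1 < 2 < 3 < 4 < 5 < 6 < 7 and write every simplex with vertices in increasing order. Then dim K = 2 and the simplices of K are:

  0-simplices (8): [0], [1], [2], [3], [4], [5], [6], [7]
  1-simplices (24): (24 of them)
  2-simplices (16): [0,1,2], [0,1,3], [0,2,5], [0,3,6], [0,5,7], [0,6,7], [1,2,4], [1,3,4], [2,3,6], [2,3,7], [2,4,7], [2,5,6], [3,4,5], [3,5,7], [4,5,6], [4,6,7]

giving chain groups C_0 ≅ Z^8, C_1 ≅ Z^24, C_2 ≅ Z^16.

∂_1: C_1 → C_0 sends each edge [p,q] (with p < q) to q − p. For instance
  ∂[6,7] = [7] − [6].
The 8×24 boundary matrix has rank 7 and Smith normal form diag(1,1,1,1,1,1,1).

∂_2: C_2 → C_1 acts by ∂[p,q,r] = [q,r] − [p,r] + [p,q]. For instance
  ∂[3,4,5] = [4,5] − [3,5] + [3,4],
  ∂[3,5,7] = [5,7] − [3,7] + [3,5].
The resulting 24×16 matrix has rank 15, and its Smith normal form has invariant factors (1,1,1,1,1,1,1,1,1,1,1,1,1,1,1).

Reading off H_k = ker ∂_k / im ∂_{k+1}:

  H_0: rank C_0 − rank ∂_1 = 8 − 7 = 1, and the invariant factors of ∂_1 are all 1, so H_0 ≅ Z.
  H_1: rank ker ∂_1 − rank ∂_2 = (24 − 7) − 15 = 2, and the invariant factors of ∂_2 are all 1, so H_1 ≅ Z^2.
  H_2: rank ker ∂_2 − rank ∂_3 = (16 − 15) − 0 = 1, and there is no ∂_3, so H_2 ≅ Z.

As a check, the Euler characteristic is 8 − 24 + 16 = 0, which agrees with 1 − 2 + 1 = 0.
(K is a triangulation of the torus T^2.)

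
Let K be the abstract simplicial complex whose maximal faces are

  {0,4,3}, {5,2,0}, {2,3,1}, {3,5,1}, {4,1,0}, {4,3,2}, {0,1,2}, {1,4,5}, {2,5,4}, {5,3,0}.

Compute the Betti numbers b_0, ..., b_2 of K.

Order the vertices as 0 < 1 < 2 < 3 < 4 < 5. Listing each simplex with vertices in this order, K has dimension 2 with simplices:

  0-simplices (6): [0], [1], [2], [3], [4], [5]
  1-simplices (15): [0,1], [0,2], [0,3], [0,4], [0,5], [1,2], [1,3], [1,4], [1,5], [2,3], [2,4], [2,5], [3,4], [3,5], [4,5]
  2-simplices (10): [0,1,2], [0,1,4], [0,2,5], [0,3,4], [0,3,5], [1,2,3], [1,3,5], [1,4,5], [2,3,4], [2,4,5]

giving chain groups C_0 ≅ Z^6, C_1 ≅ Z^15, C_2 ≅ Z^10.

∂_1: C_1 → C_0 maps an edge to its endpoints' difference, ∂[p,q] = q − p. For instance
  ∂[0,1] = [1] − [0].
The resulting 6×15 matrix has rank 5, and its Smith normal form has invariant factors (1,1,1,1,1).

Boundary ∂_2: C_2 → C_1 acts by ∂[p,q,r] = [q,r] − [p,r] + [p,q]. For instance
  ∂[0,2,5] = [2,5] − [0,5] + [0,2],
  ∂[1,4,5] = [4,5] − [1,5] + [1,4].
The resulting 15×10 matrix has rank 10, and its Smith normal form has invariant factors (1,1,1,1,1,1,1,1,1,2).

From H_k ≅ ker(∂_k) / im(∂_{k+1}) we obtain:

  H_0: rank C_0 − rank ∂_1 = 6 − 5 = 1, and the invariant factors of ∂_1 are all 1, so H_0 = Z.
  H_1: rank ker ∂_1 − rank ∂_2 = (15 − 5) − 10 = 0, and ∂_2 has invariant factor 2 > 1, so H_1 = Z/2Z.
  H_2: rank ker ∂_2 − rank ∂_3 = (10 − 10) − 0 = 0, and there is no ∂_3, so H_2 = 0.

Hence the Betti numbers are b_0 = 1, b_1 = 0, b_2 = 0.

b_0 = 1, b_1 = 0, b_2 = 0.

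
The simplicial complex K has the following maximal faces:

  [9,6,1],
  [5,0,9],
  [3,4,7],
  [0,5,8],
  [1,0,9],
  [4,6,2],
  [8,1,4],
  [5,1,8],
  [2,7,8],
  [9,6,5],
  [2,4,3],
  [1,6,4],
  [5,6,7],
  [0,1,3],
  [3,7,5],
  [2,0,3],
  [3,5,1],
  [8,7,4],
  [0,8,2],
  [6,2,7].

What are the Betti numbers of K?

b_0 = 1, b_1 = 1, b_2 = 0.

We work with the vertex ordering 0 < 1 < 2 < 3 < 4 < 5 < 6 < 7 < 8 < 9. The simplices of K, each written with vertices in increasing order, are:

  0-simplices (10): [0], [1], [2], [3], [4], [5], [6], [7], [8], [9]
  1-simplices (30): (30 of them)
  2-simplices (20): (20 of them)

so the chain groups are C_0 ≅ Z^10, C_1 ≅ Z^30, C_2 ≅ Z^20.

The boundary map ∂_1: C_1 → C_0 maps an edge to its endpoints' difference, ∂[p,q] = q − p. For instance
  ∂[3,7] = [7] − [3].
The 10×30 boundary matrix has rank 9 and Smith normal form diag(1,1,1,1,1,1,1,1,1).

The boundary map ∂_2: C_2 → C_1 sends each 2-simplex [p,q,r] to [q,r] − [p,r] + [p,q]. For instance
  ∂[5,6,7] = [6,7] − [5,7] + [5,6],
  ∂[2,7,8] = [7,8] − [2,8] + [2,7].
The 30×20 boundary matrix has rank 20 and Smith normal form diag(1,1,1,1,1,1,1,1,1,1,1,1,1,1,1,1,1,1,1,2).

From H_k ≅ ker(∂_k) / im(∂_{k+1}) we obtain:

  H_0: rank C_0 − rank ∂_1 = 10 − 9 = 1, and the invariant factors of ∂_1 are all 1, so H_0 ≅ Z.
  H_1: rank ker ∂_1 − rank ∂_2 = (30 − 9) − 20 = 1, and ∂_2 has invariant factor 2 > 1, so H_1 ≅ Z ⊕ Z_2.
  H_2: rank ker ∂_2 − rank ∂_3 = (20 − 20) − 0 = 0, and there is no ∂_3, so H_2 ≅ 0.

Hence the Betti numbers are b_0 = 1, b_1 = 1, b_2 = 0.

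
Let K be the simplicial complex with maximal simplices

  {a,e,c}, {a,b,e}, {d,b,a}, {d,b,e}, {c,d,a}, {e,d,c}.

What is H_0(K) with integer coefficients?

Take the total order a < b < c < d < e on the vertex set. Then K (dimension 2) consists of the simplices:

  0-simplices (5): a, b, c, d, e
  1-simplices (9): ab, ac, ad, ae, bd, be, cd, ce, de
  2-simplices (6): abd, abe, acd, ace, bde, cde

Hence C_0 ≅ Z^5, C_1 ≅ Z^9, C_2 ≅ Z^6.

The boundary map ∂_1: C_1 → C_0 maps an edge to its endpoints' difference, ∂[p,q] = q − p.
This gives a 5×9 integer matrix of rank 4; reducing to Smith normal form yields diagonal entries (1,1,1,1).

Boundary ∂_2: C_2 → C_1 acts by ∂[p,q,r] = [q,r] − [p,r] + [p,q]. For instance
  ∂abd = bd − ad + ab,
  ∂cde = de − ce + cd.
This gives a 9×6 integer matrix of rank 5; reducing to Smith normal form yields diagonal entries (1,1,1,1,1).

Computing H_k = (kernel of ∂_k) / (image of ∂_{k+1}):

  H_0: rank C_0 − rank ∂_1 = 5 − 4 = 1, and the invariant factors of ∂_1 are all 1, so H_0 = Z.

(K is a triangulation of the 2-sphere S^2.)

H_0 ≅ Z.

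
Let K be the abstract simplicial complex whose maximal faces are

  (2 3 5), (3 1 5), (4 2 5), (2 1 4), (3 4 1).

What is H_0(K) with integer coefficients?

Order the vertices as 1 < 2 < 3 < 4 < 5. Listing each simplex with vertices in this order, K has dimension 2 with simplices:

  0-simplices (5): [1], [2], [3], [4], [5]
  1-simplices (10): [1,2], [1,3], [1,4], [1,5], [2,3], [2,4], [2,5], [3,4], [3,5], [4,5]
  2-simplices (5): [1,2,4], [1,3,4], [1,3,5], [2,3,5], [2,4,5]

so the chain groups are C_0 ≅ Z^5, C_1 ≅ Z^10, C_2 ≅ Z^5.

∂_1: C_1 → C_0 sends each edge [p,q] (with p < q) to q − p. For instance
  ∂[2,4] = [4] − [2].
The 5×10 boundary matrix has rank 4 and Smith normal form diag(1,1,1,1).

The boundary map ∂_2: C_2 → C_1 maps a triangle to the signed sum of its edges. For instance
  ∂[2,4,5] = [4,5] − [2,5] + [2,4],
  ∂[2,3,5] = [3,5] − [2,5] + [2,3].
As a 10×5 matrix over Z this has rank 5, with invariant factors (1,1,1,1,1).

From H_k ≅ ker(∂_k) / im(∂_{k+1}) we obtain:

  H_0: rank C_0 − rank ∂_1 = 5 − 4 = 1, and the invariant factors of ∂_1 are all 1, so H_0 ≅ Z.

H_0 ≅ Z.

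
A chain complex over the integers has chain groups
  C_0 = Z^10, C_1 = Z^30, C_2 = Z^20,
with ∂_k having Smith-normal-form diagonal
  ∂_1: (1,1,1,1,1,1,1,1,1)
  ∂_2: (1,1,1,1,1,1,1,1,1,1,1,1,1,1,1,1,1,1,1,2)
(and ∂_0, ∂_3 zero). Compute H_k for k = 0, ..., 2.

H_0: b_0 = 10 − 0 − 9 = 1; torsion from ∂_1 factors > 1: none. So H_0 = Z.
H_1: b_1 = 30 − 9 − 20 = 1; torsion from ∂_2 factors > 1: [2]. So H_1 = Z ⊕ Z/2.
H_2: b_2 = 20 − 20 − 0 = 0; torsion from ∂_3 factors > 1: none. So H_2 = 0.

H_0 = Z,  H_1 = Z ⊕ Z/2,  H_2 = 0.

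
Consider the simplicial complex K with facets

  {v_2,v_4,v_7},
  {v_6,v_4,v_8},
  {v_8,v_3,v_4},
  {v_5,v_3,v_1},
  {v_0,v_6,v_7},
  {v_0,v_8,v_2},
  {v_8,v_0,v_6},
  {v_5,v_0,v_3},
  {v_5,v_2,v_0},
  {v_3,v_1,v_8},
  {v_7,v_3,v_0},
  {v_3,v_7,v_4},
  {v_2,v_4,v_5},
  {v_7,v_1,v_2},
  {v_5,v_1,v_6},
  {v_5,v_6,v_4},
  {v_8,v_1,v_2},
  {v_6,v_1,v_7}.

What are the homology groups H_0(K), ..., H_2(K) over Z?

We work with the vertex ordering v_0 < v_1 < v_2 < v_3 < v_4 < v_5 < v_6 < v_7 < v_8. The simplices of K, each written with vertices in increasing order, are:

  0-simplices (9): [v_0], [v_1], [v_2], [v_3], [v_4], [v_5], [v_6], [v_7], [v_8]
  1-simplices (27): (27 of them)
  2-simplices (18): (18 of them)

giving chain groups C_0 ≅ Z^9, C_1 ≅ Z^27, C_2 ≅ Z^18.

The boundary map ∂_1: C_1 → C_0 maps an edge to its endpoints' difference, ∂[p,q] = q − p.
The 9×27 boundary matrix has rank 8 and Smith normal form diag(1,1,1,1,1,1,1,1).

Boundary ∂_2: C_2 → C_1 acts by ∂[p,q,r] = [q,r] − [p,r] + [p,q]. For instance
  ∂[v_2,v_4,v_7] = [v_4,v_7] − [v_2,v_7] + [v_2,v_4],
  ∂[v_1,v_6,v_7] = [v_6,v_7] − [v_1,v_7] + [v_1,v_6].
As a 27×18 matrix over Z this has rank 17, with invariant factors (1,1,1,1,1,1,1,1,1,1,1,1,1,1,1,1,1).

From H_k ≅ ker(∂_k) / im(∂_{k+1}) we obtain:

  H_0: rank C_0 − rank ∂_1 = 9 − 8 = 1, and the invariant factors of ∂_1 are all 1, so H_0 = Z.
  H_1: rank ker ∂_1 − rank ∂_2 = (27 − 8) − 17 = 2, and the invariant factors of ∂_2 are all 1, so H_1 = Z^2.
  H_2: rank ker ∂_2 − rank ∂_3 = (18 − 17) − 0 = 1, and there is no ∂_3, so H_2 = Z.

H_0 = Z,  H_1 = Z^2,  H_2 = Z.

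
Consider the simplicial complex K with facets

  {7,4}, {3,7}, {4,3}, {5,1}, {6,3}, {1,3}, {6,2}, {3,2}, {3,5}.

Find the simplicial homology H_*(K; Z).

H_0 ≅ Z,  H_1 ≅ Z^3.

Order the vertices as 1 < 2 < 3 < 4 < 5 < 6 < 7. Listing each simplex with vertices in this order, K has dimension 1 with simplices:

  0-simplices (7): [1], [2], [3], [4], [5], [6], [7]
  1-simplices (9): [1,3], [1,5], [2,3], [2,6], [3,4], [3,5], [3,6], [3,7], [4,7]

giving chain groups C_0 ≅ Z^7, C_1 ≅ Z^9.

Boundary ∂_1: C_1 → C_0 is given by ∂[p,q] = [q] − [p]. For instance
  ∂[3,5] = [5] − [3].
As a 7×9 matrix over Z this has rank 6, with invariant factors (1,1,1,1,1,1).

From H_k ≅ ker(∂_k) / im(∂_{k+1}) we obtain:

  H_0: rank C_0 − rank ∂_1 = 7 − 6 = 1, and the invariant factors of ∂_1 are all 1, so H_0 = Z.
  H_1: rank ker ∂_1 − rank ∂_2 = (9 − 6) − 0 = 3, and there is no ∂_2, so H_1 = Z^3.

As a check, the Euler characteristic is 7 − 9 = -2, which agrees with 1 − 3 = -2.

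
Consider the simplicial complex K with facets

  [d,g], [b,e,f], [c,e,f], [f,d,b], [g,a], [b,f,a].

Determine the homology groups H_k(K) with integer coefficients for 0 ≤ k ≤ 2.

Order the vertices as a < b < c < d < e < f < g. Listing each simplex with vertices in this order, K has dimension 2 with simplices:

  0-simplices (7): a, b, c, d, e, f, g
  1-simplices (11): ab, af, ag, bd, be, bf, ce, cf, df, dg, ef
  2-simplices (4): abf, bdf, bef, cef

so the chain groups are C_0 ≅ Z^7, C_1 ≅ Z^11, C_2 ≅ Z^4.

The boundary map ∂_1: C_1 → C_0 maps an edge to its endpoints' difference, ∂[p,q] = q − p. For instance
  ∂bf = f − b.
The resulting 7×11 matrix has rank 6, and its Smith normal form has invariant factors (1,1,1,1,1,1).

∂_2: C_2 → C_1 acts by ∂[p,q,r] = [q,r] − [p,r] + [p,q]. For instance
  ∂bef = ef − bf + be,
  ∂cef = ef − cf + ce.
The resulting 11×4 matrix has rank 4, and its Smith normal form has invariant factors (1,1,1,1).

Now H_k = ker ∂_k / im ∂_{k+1}, so:

  H_0: rank C_0 − rank ∂_1 = 7 − 6 = 1, and the invariant factors of ∂_1 are all 1, so H_0 ≅ Z.
  H_1: rank ker ∂_1 − rank ∂_2 = (11 − 6) − 4 = 1, and the invariant factors of ∂_2 are all 1, so H_1 ≅ Z.
  H_2: rank ker ∂_2 − rank ∂_3 = (4 − 4) − 0 = 0, and there is no ∂_3, so H_2 ≅ 0.

H_0 = Z,  H_1 = Z,  H_2 = 0.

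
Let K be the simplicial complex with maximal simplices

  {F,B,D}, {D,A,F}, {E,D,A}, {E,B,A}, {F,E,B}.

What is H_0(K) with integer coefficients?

H_0 ≅ Z.

Fix the vertex order A < B < D < E < F and write every simplex with vertices in increasing order. Then dim K = 2 and the simplices of K are:

  0-simplices (5): A, B, D, E, F
  1-simplices (10): AB, AD, AE, AF, BD, BE, BF, DE, DF, EF
  2-simplices (5): ABE, ADE, ADF, BDF, BEF

Hence C_0 ≅ Z^5, C_1 ≅ Z^10, C_2 ≅ Z^5.

∂_1: C_1 → C_0 maps an edge to its endpoints' difference, ∂[p,q] = q − p. For instance
  ∂DF = F − D.
As a 5×10 matrix over Z this has rank 4, with invariant factors (1,1,1,1).

∂_2: C_2 → C_1 acts by ∂[p,q,r] = [q,r] − [p,r] + [p,q]. For instance
  ∂ADE = DE − AE + AD,
  ∂ABE = BE − AE + AB.
The resulting 10×5 matrix has rank 5, and its Smith normal form has invariant factors (1,1,1,1,1).

Now H_k = ker ∂_k / im ∂_{k+1}, so:

  H_0: rank C_0 − rank ∂_1 = 5 − 4 = 1, and the invariant factors of ∂_1 are all 1, so H_0 ≅ Z.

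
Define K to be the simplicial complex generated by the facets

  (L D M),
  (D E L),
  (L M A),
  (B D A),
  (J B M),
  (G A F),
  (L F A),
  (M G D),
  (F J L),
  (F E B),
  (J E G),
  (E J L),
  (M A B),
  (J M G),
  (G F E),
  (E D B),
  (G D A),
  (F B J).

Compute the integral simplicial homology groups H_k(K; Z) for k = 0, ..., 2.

H_0 = Z,  H_1 = Z ⊕ Z_2,  H_2 = 0.

K has 9 vertices, 27 edges, 18 triangles.
rank ∂_0 = 0, rank ∂_1 = 8 ⇒ b_0 = 9 − 0 − 8 = 1; all invariant factors of ∂_1 are 1 so no torsion. So H_0 ≅ Z.
rank ∂_1 = 8, rank ∂_2 = 18 ⇒ b_1 = 27 − 8 − 18 = 1; ∂_2 has invariant factor(s) [2] giving torsion. So H_1 ≅ Z ⊕ Z_2.
rank ∂_2 = 18, rank ∂_3 = 0 ⇒ b_2 = 18 − 18 − 0 = 0. So H_2 ≅ 0.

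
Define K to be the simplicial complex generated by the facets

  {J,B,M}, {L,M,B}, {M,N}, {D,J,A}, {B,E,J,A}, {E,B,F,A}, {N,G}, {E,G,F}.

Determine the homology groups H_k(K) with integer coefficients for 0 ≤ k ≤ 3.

Take the total order A < B < D < E < F < G < J < L < M < N on the vertex set. Then K (dimension 3) consists of the simplices:

  0-simplices (10): A, B, D, E, F, G, J, L, M, N
  1-simplices (19): AB, AD, AE, AF, AJ, BE, BF, BJ, BL, BM, DJ, EF, EG, EJ, FG, GN, JM, LM, MN
  2-simplices (11): ABE, ABF, ABJ, ADJ, AEF, AEJ, BEF, BEJ, BJM, BLM, EFG
  3-simplices (2): ABEF, ABEJ

so the chain groups are C_0 ≅ Z^10, C_1 ≅ Z^19, C_2 ≅ Z^11, C_3 ≅ Z^2.

Boundary ∂_1: C_1 → C_0 is given by ∂[p,q] = [q] − [p].
This gives a 10×19 integer matrix of rank 9; reducing to Smith normal form yields diagonal entries (1,1,1,1,1,1,1,1,1).

The boundary map ∂_2: C_2 → C_1 maps a triangle to the signed sum of its edges. For instance
  ∂BLM = LM − BM + BL,
  ∂ABF = BF − AF + AB.
The 19×11 boundary matrix has rank 9 and Smith normal form diag(1,1,1,1,1,1,1,1,1).

∂_3: C_3 → C_2 sends each 3-simplex σ to the alternating sum Σ_i (−1)^i (σ with its i-th vertex removed). For instance
  ∂ABEJ = BEJ − AEJ + ABJ − ABE,
  ∂ABEF = BEF − AEF + ABF − ABE.
The resulting 11×2 matrix has rank 2, and its Smith normal form has invariant factors (1,1).

From H_k ≅ ker(∂_k) / im(∂_{k+1}) we obtain:

  H_0: rank C_0 − rank ∂_1 = 10 − 9 = 1, and the invariant factors of ∂_1 are all 1, so H_0 = Z.
  H_1: rank ker ∂_1 − rank ∂_2 = (19 − 9) − 9 = 1, and the invariant factors of ∂_2 are all 1, so H_1 = Z.
  H_2: rank ker ∂_2 − rank ∂_3 = (11 − 9) − 2 = 0, and the invariant factors of ∂_3 are all 1, so H_2 = 0.
  H_3: rank ker ∂_3 − rank ∂_4 = (2 − 2) − 0 = 0, and there is no ∂_4, so H_3 = 0.

H_0 ≅ Z,  H_1 ≅ Z,  H_2 = 0,  H_3 = 0.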